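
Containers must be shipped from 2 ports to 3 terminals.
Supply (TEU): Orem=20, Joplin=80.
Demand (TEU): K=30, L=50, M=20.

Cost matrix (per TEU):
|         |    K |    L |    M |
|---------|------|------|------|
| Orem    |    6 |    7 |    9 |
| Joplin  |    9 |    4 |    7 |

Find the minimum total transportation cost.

550

One minimum-cost allocation:
  Orem to K: 20 × 6 = 120
  Joplin to K: 10 × 9 = 90
  Joplin to L: 50 × 4 = 200
  Joplin to M: 20 × 7 = 140
Total = 120 + 90 + 200 + 140 = 550.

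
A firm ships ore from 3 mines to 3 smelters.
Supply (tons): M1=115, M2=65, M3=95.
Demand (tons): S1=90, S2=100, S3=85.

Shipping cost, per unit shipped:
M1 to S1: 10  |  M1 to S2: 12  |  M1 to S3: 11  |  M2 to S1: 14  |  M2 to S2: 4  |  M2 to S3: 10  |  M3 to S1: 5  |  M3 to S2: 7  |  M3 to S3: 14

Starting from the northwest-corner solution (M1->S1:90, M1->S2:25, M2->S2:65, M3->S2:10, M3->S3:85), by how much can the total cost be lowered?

680

Current plan cost = 90·10 + 25·12 + 65·4 + 10·7 + 85·14 = 2720.
Optimal plan:
  M1 to S2: 30 tons
  M1 to S3: 85 tons
  M2 to S2: 65 tons
  M3 to S1: 90 tons
  M3 to S2: 5 tons
Optimal cost = 2040.
Saving = 2720 − 2040 = 680.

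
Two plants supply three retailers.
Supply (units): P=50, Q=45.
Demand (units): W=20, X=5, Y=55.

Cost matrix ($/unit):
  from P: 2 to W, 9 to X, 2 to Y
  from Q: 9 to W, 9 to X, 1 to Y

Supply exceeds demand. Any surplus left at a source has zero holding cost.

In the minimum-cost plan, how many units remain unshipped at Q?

0

An optimal plan:
  P–W: 20 × $2 = $40
  P–X: 5 × $9 = $45
  P–Y: 10 × $2 = $20
  Q–Y: 45 × $1 = $45
Total cost = $150.
Q ships 45 of its 45, leaving 0.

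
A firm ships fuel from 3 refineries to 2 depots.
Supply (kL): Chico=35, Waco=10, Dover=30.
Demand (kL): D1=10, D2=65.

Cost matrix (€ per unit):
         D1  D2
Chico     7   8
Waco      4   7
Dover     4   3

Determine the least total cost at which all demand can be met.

A cheapest plan:
  Chico→D2: 35 × €8 = €280
  Waco→D1: 10 × €4 = €40
  Dover→D2: 30 × €3 = €90
Total = 280 + 40 + 90 = €410.
(Supply check: Chico ships 35; Waco ships 10; Dover ships 30.)

410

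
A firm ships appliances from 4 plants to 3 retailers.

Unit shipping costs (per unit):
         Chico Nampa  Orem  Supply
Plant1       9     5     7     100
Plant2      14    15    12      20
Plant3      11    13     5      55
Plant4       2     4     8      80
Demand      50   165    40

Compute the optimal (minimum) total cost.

An optimal shipping plan:
  Plant1 to Nampa: 100 × 5 = 500
  Plant2 to Nampa: 20 × 15 = 300
  Plant3 to Chico: 15 × 11 = 165
  Plant3 to Orem: 40 × 5 = 200
  Plant4 to Chico: 35 × 2 = 70
  Plant4 to Nampa: 45 × 4 = 180
Total = 500 + 300 + 165 + 200 + 70 + 180 = 1415.
(Supply check: Plant1 ships 100; Plant2 ships 20; Plant3 ships 55; Plant4 ships 80.)

1415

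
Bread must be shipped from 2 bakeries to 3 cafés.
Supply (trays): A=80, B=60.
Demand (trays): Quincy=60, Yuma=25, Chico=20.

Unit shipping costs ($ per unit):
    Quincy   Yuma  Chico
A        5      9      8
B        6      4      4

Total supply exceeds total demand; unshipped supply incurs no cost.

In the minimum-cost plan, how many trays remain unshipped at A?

An optimal plan:
  A->Quincy: 60 × $5 = $300
  B->Yuma: 25 × $4 = $100
  B->Chico: 20 × $4 = $80
Total cost = $480.
A ships 60 of its 80, leaving 20.

20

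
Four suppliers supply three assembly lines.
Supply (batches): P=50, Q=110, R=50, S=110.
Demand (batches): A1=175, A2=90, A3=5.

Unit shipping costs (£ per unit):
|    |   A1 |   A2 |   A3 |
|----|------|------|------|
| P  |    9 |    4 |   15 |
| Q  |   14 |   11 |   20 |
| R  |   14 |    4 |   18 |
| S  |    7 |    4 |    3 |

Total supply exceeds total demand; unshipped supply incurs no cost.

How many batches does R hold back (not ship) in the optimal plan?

0

Minimum-cost shipments:
  P→A1: 10 × £9 = £90
  P→A2: 40 × £4 = £160
  Q→A1: 60 × £14 = £840
  R→A2: 50 × £4 = £200
  S→A1: 105 × £7 = £735
  S→A3: 5 × £3 = £15
Total cost = £2040.
R ships 50 of its 50, leaving 0.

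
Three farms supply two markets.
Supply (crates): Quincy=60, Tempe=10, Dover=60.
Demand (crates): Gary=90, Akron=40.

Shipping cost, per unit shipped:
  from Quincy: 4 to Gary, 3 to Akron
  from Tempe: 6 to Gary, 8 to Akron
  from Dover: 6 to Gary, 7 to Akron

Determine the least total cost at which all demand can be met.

620

Optimal allocation:
  Quincy to Gary: 20 × 4 = 80
  Quincy to Akron: 40 × 3 = 120
  Tempe to Gary: 10 × 6 = 60
  Dover to Gary: 60 × 6 = 360
Total = 80 + 120 + 60 + 360 = 620.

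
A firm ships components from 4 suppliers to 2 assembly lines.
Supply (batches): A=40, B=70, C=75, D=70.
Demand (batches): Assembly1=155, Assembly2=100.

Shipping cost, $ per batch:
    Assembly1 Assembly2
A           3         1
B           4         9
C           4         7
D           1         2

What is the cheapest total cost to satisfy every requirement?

750

One minimum-cost allocation:
  A→Assembly2: 40 × $1 = $40
  B→Assembly1: 70 × $4 = $280
  C→Assembly1: 75 × $4 = $300
  D→Assembly1: 10 × $1 = $10
  D→Assembly2: 60 × $2 = $120
Total = 40 + 280 + 300 + 10 + 120 = $750.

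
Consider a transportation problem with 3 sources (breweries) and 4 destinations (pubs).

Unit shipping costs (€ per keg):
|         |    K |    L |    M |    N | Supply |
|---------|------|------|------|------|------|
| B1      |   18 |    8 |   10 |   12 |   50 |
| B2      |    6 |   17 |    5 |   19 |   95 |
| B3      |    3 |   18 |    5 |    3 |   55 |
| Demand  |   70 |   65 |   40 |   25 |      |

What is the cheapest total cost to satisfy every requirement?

Optimal allocation:
  B1→L: 50 × €8 = €400
  B2→K: 40 × €6 = €240
  B2→L: 15 × €17 = €255
  B2→M: 40 × €5 = €200
  B3→K: 30 × €3 = €90
  B3→N: 25 × €3 = €75
Total = 400 + 240 + 255 + 200 + 90 + 75 = €1260.

1260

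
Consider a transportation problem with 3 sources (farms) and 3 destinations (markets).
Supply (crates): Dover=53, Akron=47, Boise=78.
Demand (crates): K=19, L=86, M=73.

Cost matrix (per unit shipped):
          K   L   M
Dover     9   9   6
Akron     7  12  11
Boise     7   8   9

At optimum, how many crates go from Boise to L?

78

The minimum-cost plan:
  Dover->M: 53 crates
  Akron->K: 19 crates
  Akron->L: 8 crates
  Akron->M: 20 crates
  Boise->L: 78 crates
Total cost = 1391.
So Boise→L carries 78 crates.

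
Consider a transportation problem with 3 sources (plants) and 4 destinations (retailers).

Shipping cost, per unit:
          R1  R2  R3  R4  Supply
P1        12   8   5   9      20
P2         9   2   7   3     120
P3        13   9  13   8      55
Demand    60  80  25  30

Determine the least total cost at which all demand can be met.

1145

An optimal shipping plan:
  P1–R3: 20 × 5 = 100
  P2–R1: 5 × 9 = 45
  P2–R2: 80 × 2 = 160
  P2–R3: 5 × 7 = 35
  P2–R4: 30 × 3 = 90
  P3–R1: 55 × 13 = 715
Total = 100 + 45 + 160 + 35 + 90 + 715 = 1145.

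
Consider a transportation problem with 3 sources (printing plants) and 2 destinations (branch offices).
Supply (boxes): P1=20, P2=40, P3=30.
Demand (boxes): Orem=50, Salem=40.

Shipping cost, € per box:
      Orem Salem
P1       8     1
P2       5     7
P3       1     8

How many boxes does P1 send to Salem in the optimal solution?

Solving gives:
  P1–Salem: 20 × €1 = €20
  P2–Orem: 20 × €5 = €100
  P2–Salem: 20 × €7 = €140
  P3–Orem: 30 × €1 = €30
Total cost = €290.
So P1→Salem carries 20 boxes.

20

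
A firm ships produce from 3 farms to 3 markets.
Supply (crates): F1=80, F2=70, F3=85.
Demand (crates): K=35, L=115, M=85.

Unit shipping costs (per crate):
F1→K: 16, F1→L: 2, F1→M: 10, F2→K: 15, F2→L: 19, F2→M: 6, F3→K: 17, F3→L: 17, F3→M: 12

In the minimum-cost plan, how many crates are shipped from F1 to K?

0

The minimum-cost plan:
  F1–L: 80 crates
  F2–M: 70 crates
  F3–K: 35 crates
  F3–L: 35 crates
  F3–M: 15 crates
Total cost = 1950.
The route F1→K is not used.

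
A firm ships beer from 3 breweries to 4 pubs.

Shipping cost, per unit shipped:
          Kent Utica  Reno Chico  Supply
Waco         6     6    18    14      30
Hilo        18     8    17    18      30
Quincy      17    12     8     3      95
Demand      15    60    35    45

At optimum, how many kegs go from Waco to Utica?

Solving gives:
  Waco->Kent: 15 × 6 = 90
  Waco->Utica: 15 × 6 = 90
  Hilo->Utica: 30 × 8 = 240
  Quincy->Utica: 15 × 12 = 180
  Quincy->Reno: 35 × 8 = 280
  Quincy->Chico: 45 × 3 = 135
Total cost = 1015.
So Waco→Utica carries 15 kegs.

15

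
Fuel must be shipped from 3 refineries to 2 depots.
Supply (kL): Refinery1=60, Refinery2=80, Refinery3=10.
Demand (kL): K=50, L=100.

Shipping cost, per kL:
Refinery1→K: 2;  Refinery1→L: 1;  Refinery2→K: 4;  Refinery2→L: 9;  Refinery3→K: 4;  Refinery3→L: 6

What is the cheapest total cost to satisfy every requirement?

590

An optimal shipping plan:
  Refinery1–L: 60 × 1 = 60
  Refinery2–K: 50 × 4 = 200
  Refinery2–L: 30 × 9 = 270
  Refinery3–L: 10 × 6 = 60
Total = 60 + 200 + 270 + 60 = 590.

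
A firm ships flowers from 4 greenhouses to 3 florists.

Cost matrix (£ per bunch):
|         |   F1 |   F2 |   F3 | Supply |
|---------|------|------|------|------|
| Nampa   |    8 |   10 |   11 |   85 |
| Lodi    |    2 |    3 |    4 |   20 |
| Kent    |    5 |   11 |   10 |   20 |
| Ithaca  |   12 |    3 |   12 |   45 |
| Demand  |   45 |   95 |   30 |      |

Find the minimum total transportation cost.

1125

An optimal shipping plan:
  Nampa->F1: 25 × £8 = £200
  Nampa->F2: 50 × £10 = £500
  Nampa->F3: 10 × £11 = £110
  Lodi->F3: 20 × £4 = £80
  Kent->F1: 20 × £5 = £100
  Ithaca->F2: 45 × £3 = £135
Total = 200 + 500 + 110 + 80 + 100 + 135 = £1125.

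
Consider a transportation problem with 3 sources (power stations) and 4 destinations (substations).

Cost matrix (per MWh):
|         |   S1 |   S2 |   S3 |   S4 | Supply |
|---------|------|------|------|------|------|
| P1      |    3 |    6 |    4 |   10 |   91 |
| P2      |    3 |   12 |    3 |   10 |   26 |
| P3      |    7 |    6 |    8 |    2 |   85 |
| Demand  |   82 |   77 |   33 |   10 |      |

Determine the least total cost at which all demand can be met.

834

Optimal allocation:
  P1 to S1: 82 MWh
  P1 to S2: 2 MWh
  P1 to S3: 7 MWh
  P2 to S3: 26 MWh
  P3 to S2: 75 MWh
  P3 to S4: 10 MWh
Total cost = 834.
(Supply check: P1 ships 91; P2 ships 26; P3 ships 85.)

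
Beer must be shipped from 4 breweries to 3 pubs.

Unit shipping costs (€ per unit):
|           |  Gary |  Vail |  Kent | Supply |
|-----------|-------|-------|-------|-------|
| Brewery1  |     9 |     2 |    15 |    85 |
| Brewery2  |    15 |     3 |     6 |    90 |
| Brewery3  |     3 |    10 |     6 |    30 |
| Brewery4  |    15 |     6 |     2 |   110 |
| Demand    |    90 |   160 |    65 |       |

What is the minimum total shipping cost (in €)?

An optimal shipping plan:
  Brewery1→Gary: 60 × €9 = €540
  Brewery1→Vail: 25 × €2 = €50
  Brewery2→Vail: 90 × €3 = €270
  Brewery3→Gary: 30 × €3 = €90
  Brewery4→Vail: 45 × €6 = €270
  Brewery4→Kent: 65 × €2 = €130
Total = 540 + 50 + 270 + 90 + 270 + 130 = €1350.
(Supply check: Brewery1 ships 85; Brewery2 ships 90; Brewery3 ships 30; Brewery4 ships 110.)

1350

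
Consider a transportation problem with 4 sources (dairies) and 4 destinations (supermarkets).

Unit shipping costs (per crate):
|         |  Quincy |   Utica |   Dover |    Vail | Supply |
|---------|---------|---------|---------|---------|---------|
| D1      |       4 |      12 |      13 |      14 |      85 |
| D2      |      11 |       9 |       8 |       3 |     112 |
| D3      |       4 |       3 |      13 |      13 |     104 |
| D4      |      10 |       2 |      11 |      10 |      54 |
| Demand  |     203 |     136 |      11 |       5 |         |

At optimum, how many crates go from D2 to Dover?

Optimal shipments:
  D1–Quincy: 85 × 4 = 340
  D2–Quincy: 14 × 11 = 154
  D2–Utica: 82 × 9 = 738
  D2–Dover: 11 × 8 = 88
  D2–Vail: 5 × 3 = 15
  D3–Quincy: 104 × 4 = 416
  D4–Utica: 54 × 2 = 108
Total cost = 1859.
So D2→Dover carries 11 crates.

11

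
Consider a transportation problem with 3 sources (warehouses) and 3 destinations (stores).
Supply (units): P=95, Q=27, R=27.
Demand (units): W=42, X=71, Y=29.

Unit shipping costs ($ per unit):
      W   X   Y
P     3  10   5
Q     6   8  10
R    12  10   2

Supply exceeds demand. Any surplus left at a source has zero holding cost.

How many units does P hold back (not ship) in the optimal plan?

7

Minimum-cost shipments:
  P->W: 42 × $3 = $126
  P->X: 44 × $10 = $440
  P->Y: 2 × $5 = $10
  Q->X: 27 × $8 = $216
  R->Y: 27 × $2 = $54
Total cost = $846.
P ships 88 of its 95, leaving 7.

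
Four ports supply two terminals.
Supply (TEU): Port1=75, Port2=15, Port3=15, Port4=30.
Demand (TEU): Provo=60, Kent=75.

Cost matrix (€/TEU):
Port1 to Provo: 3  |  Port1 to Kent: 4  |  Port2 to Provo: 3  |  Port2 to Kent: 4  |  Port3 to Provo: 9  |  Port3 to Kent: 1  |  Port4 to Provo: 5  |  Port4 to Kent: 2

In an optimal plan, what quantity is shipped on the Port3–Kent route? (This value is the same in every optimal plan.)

15

The minimum-cost plan:
  Port1 to Provo: 45 × €3 = €135
  Port1 to Kent: 30 × €4 = €120
  Port2 to Provo: 15 × €3 = €45
  Port3 to Kent: 15 × €1 = €15
  Port4 to Kent: 30 × €2 = €60
Total cost = €375.
So Port3→Kent carries 15 TEU.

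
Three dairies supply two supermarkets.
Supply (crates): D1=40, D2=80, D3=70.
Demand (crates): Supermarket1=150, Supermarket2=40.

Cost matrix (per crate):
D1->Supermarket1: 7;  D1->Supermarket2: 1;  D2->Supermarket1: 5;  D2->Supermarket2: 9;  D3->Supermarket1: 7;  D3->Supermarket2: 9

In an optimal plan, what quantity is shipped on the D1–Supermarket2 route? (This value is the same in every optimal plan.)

The minimum-cost plan:
  D1->Supermarket2: 40 × 1 = 40
  D2->Supermarket1: 80 × 5 = 400
  D3->Supermarket1: 70 × 7 = 490
Total cost = 930.
So D1→Supermarket2 carries 40 crates.

40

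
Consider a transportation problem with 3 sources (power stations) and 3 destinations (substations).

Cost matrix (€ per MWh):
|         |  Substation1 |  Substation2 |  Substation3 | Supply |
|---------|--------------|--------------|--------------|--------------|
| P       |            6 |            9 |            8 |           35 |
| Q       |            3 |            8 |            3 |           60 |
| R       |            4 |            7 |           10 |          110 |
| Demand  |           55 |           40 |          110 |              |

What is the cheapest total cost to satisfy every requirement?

An optimal shipping plan:
  P→Substation3: 35 × €8 = €280
  Q→Substation3: 60 × €3 = €180
  R→Substation1: 55 × €4 = €220
  R→Substation2: 40 × €7 = €280
  R→Substation3: 15 × €10 = €150
Total = 280 + 180 + 220 + 280 + 150 = €1110.

1110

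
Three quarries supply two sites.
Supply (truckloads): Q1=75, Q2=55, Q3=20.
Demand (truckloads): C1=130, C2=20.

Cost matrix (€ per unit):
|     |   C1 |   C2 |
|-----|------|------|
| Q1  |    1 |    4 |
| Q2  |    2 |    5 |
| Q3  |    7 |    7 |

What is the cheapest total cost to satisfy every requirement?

325

One minimum-cost allocation:
  Q1→C1: 75 × €1 = €75
  Q2→C1: 55 × €2 = €110
  Q3→C2: 20 × €7 = €140
Total = 75 + 110 + 140 = €325.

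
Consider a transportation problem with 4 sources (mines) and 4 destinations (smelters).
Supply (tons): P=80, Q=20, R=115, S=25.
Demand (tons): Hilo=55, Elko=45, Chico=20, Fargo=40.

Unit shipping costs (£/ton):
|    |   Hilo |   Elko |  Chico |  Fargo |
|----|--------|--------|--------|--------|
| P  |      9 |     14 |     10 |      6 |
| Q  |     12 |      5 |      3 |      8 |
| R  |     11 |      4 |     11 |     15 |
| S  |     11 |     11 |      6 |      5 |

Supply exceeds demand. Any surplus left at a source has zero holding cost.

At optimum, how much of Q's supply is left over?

0

Minimum-cost shipments:
  P–Hilo: 55 × £9 = £495
  P–Fargo: 15 × £6 = £90
  Q–Chico: 20 × £3 = £60
  R–Elko: 45 × £4 = £180
  S–Fargo: 25 × £5 = £125
Total cost = £950.
Q ships 20 of its 20, leaving 0.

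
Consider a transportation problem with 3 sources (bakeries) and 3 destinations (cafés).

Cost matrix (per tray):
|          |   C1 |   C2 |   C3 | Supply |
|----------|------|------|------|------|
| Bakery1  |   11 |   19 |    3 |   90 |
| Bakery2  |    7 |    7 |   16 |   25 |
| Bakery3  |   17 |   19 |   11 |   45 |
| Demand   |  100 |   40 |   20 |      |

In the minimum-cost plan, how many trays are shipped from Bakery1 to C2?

Solving gives:
  Bakery1->C1: 70 × 11 = 770
  Bakery1->C3: 20 × 3 = 60
  Bakery2->C2: 25 × 7 = 175
  Bakery3->C1: 30 × 17 = 510
  Bakery3->C2: 15 × 19 = 285
Total cost = 1800.
The route Bakery1→C2 is not used.

0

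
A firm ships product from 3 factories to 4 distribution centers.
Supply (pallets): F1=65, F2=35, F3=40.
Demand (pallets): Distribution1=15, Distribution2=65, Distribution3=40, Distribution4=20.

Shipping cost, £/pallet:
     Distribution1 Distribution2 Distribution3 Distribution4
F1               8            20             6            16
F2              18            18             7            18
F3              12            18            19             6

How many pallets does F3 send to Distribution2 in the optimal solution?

20

Optimal shipments:
  F1→Distribution1: 15 × £8 = £120
  F1→Distribution2: 10 × £20 = £200
  F1→Distribution3: 40 × £6 = £240
  F2→Distribution2: 35 × £18 = £630
  F3→Distribution2: 20 × £18 = £360
  F3→Distribution4: 20 × £6 = £120
Total cost = £1670.
So F3→Distribution2 carries 20 pallets.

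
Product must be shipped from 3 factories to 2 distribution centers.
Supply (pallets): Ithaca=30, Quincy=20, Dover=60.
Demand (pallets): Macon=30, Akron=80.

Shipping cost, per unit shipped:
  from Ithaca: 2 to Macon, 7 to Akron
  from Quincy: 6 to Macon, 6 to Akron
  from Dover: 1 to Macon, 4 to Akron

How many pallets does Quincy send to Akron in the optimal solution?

20

Solving gives:
  Ithaca->Macon: 30 × 2 = 60
  Quincy->Akron: 20 × 6 = 120
  Dover->Akron: 60 × 4 = 240
Total cost = 420.
So Quincy→Akron carries 20 pallets.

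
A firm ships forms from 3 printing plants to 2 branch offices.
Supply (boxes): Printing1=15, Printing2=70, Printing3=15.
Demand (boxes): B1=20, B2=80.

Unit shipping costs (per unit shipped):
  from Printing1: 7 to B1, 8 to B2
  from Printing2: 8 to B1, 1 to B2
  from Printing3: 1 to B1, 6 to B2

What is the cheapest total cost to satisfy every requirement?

200

One minimum-cost allocation:
  Printing1–B1: 5 boxes
  Printing1–B2: 10 boxes
  Printing2–B2: 70 boxes
  Printing3–B1: 15 boxes
Total cost = 200.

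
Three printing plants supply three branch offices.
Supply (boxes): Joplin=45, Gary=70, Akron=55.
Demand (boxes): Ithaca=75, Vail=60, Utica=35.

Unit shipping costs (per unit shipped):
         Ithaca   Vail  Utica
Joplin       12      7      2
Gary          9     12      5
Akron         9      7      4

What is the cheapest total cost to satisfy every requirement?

One minimum-cost allocation:
  Joplin to Vail: 10 × 7 = 70
  Joplin to Utica: 35 × 2 = 70
  Gary to Ithaca: 70 × 9 = 630
  Akron to Ithaca: 5 × 9 = 45
  Akron to Vail: 50 × 7 = 350
Total = 70 + 70 + 630 + 45 + 350 = 1165.
(Supply check: Joplin ships 45; Gary ships 70; Akron ships 55.)

1165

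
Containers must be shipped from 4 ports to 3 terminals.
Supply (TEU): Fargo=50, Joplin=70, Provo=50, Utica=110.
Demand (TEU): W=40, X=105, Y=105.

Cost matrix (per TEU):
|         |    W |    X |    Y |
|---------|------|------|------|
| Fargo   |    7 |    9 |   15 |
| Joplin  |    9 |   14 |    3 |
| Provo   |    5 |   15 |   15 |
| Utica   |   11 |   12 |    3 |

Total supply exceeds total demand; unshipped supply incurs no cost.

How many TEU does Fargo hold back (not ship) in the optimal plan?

An optimal plan:
  Fargo–X: 50 × 9 = 450
  Joplin–Y: 50 × 3 = 150
  Provo–W: 40 × 5 = 200
  Utica–X: 55 × 12 = 660
  Utica–Y: 55 × 3 = 165
Total cost = 1625.
Fargo ships 50 of its 50, leaving 0.

0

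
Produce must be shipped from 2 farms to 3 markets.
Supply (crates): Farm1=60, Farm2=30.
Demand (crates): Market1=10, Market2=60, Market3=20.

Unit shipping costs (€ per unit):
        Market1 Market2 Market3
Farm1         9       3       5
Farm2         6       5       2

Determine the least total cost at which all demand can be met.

280

A cheapest plan:
  Farm1->Market2: 60 crates
  Farm2->Market1: 10 crates
  Farm2->Market3: 20 crates
Total cost = €280.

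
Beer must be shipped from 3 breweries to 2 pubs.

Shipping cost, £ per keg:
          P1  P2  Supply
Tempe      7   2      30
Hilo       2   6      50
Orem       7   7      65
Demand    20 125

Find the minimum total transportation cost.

One minimum-cost allocation:
  Tempe->P2: 30 kegs
  Hilo->P1: 20 kegs
  Hilo->P2: 30 kegs
  Orem->P2: 65 kegs
Total cost = £735.

735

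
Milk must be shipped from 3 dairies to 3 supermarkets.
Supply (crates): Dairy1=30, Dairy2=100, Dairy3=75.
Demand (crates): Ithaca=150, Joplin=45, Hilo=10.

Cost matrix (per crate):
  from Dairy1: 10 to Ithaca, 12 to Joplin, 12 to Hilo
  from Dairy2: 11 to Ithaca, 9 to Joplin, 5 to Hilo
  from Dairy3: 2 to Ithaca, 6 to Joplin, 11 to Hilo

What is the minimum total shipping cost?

An optimal shipping plan:
  Dairy1 to Ithaca: 30 × 10 = 300
  Dairy2 to Ithaca: 45 × 11 = 495
  Dairy2 to Joplin: 45 × 9 = 405
  Dairy2 to Hilo: 10 × 5 = 50
  Dairy3 to Ithaca: 75 × 2 = 150
Total = 300 + 495 + 405 + 50 + 150 = 1400.

1400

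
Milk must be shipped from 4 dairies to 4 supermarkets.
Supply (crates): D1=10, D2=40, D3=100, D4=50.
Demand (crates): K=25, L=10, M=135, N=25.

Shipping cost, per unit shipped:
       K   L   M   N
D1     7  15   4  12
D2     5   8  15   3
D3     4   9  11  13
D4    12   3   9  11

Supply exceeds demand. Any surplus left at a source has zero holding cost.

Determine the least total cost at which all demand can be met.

A cheapest plan:
  D1 to M: 10 crates
  D2 to K: 10 crates
  D2 to N: 25 crates
  D3 to K: 15 crates
  D3 to M: 85 crates
  D4 to L: 10 crates
  D4 to M: 40 crates
Total cost = 1550.

1550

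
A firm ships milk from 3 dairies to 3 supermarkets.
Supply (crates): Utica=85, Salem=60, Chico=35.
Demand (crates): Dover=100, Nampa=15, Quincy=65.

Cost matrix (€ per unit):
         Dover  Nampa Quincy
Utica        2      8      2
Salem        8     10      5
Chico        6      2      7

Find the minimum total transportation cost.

620

A cheapest plan:
  Utica–Dover: 80 × €2 = €160
  Utica–Quincy: 5 × €2 = €10
  Salem–Quincy: 60 × €5 = €300
  Chico–Dover: 20 × €6 = €120
  Chico–Nampa: 15 × €2 = €30
Total = 160 + 10 + 300 + 120 + 30 = €620.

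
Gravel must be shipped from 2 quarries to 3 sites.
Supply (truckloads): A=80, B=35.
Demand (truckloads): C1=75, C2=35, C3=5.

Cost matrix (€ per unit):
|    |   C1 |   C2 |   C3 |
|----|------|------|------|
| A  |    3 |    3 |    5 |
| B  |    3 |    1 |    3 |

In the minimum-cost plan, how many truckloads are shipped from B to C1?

Solving gives:
  A→C1: 75 × €3 = €225
  A→C2: 5 × €3 = €15
  B→C2: 30 × €1 = €30
  B→C3: 5 × €3 = €15
Total cost = €285.
The route B→C1 is not used.

0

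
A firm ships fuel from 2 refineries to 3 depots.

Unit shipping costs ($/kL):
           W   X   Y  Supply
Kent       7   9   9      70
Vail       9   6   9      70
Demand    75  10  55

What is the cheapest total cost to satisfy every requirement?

1090

A cheapest plan:
  Kent to W: 70 × $7 = $490
  Vail to W: 5 × $9 = $45
  Vail to X: 10 × $6 = $60
  Vail to Y: 55 × $9 = $495
Total = 490 + 45 + 60 + 495 = $1090.
(Supply check: Kent ships 70; Vail ships 70.)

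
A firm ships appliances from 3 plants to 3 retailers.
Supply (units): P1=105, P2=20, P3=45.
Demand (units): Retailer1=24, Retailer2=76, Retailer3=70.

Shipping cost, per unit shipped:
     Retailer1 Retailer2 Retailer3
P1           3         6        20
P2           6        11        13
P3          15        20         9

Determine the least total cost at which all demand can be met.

A cheapest plan:
  P1->Retailer1: 24 units
  P1->Retailer2: 76 units
  P1->Retailer3: 5 units
  P2->Retailer3: 20 units
  P3->Retailer3: 45 units
Total cost = 1293.
(Supply check: P1 ships 105; P2 ships 20; P3 ships 45.)

1293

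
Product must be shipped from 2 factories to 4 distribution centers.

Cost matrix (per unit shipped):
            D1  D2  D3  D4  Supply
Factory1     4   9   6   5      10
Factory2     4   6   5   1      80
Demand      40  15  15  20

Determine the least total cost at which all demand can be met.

Optimal allocation:
  Factory1→D1: 10 × 4 = 40
  Factory2→D1: 30 × 4 = 120
  Factory2→D2: 15 × 6 = 90
  Factory2→D3: 15 × 5 = 75
  Factory2→D4: 20 × 1 = 20
Total = 40 + 120 + 90 + 75 + 20 = 345.

345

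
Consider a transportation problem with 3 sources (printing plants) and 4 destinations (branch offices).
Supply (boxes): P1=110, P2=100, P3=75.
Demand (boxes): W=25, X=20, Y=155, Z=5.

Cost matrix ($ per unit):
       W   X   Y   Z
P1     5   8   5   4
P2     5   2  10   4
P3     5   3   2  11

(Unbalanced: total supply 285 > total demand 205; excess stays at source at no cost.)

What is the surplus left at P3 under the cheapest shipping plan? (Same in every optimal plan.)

An optimal plan:
  P1 to Y: 80 × $5 = $400
  P1 to Z: 5 × $4 = $20
  P2 to W: 25 × $5 = $125
  P2 to X: 20 × $2 = $40
  P3 to Y: 75 × $2 = $150
Total cost = $735.
P3 ships 75 of its 75, leaving 0.

0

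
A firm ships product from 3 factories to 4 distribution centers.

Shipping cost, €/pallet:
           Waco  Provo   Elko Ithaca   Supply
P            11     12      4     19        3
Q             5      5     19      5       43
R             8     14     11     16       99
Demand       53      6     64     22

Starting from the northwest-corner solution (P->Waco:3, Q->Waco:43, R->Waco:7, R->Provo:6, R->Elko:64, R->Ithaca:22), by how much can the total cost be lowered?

Current plan cost = 3·11 + 43·5 + 7·8 + 6·14 + 64·11 + 22·16 = €1444.
Optimal plan:
  P->Elko: 3 pallets
  Q->Waco: 15 pallets
  Q->Provo: 6 pallets
  Q->Ithaca: 22 pallets
  R->Waco: 38 pallets
  R->Elko: 61 pallets
Optimal cost = €1202.
Saving = 1444 − 1202 = €242.

242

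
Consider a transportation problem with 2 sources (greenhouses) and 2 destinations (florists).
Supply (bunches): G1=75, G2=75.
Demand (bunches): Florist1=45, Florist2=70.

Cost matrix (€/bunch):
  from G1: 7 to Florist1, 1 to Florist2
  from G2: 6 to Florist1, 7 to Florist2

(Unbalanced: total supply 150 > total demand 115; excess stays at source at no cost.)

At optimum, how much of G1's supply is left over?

An optimal plan:
  G1 to Florist2: 70 bunches
  G2 to Florist1: 45 bunches
Total cost = €340.
G1 ships 70 of its 75, leaving 5.

5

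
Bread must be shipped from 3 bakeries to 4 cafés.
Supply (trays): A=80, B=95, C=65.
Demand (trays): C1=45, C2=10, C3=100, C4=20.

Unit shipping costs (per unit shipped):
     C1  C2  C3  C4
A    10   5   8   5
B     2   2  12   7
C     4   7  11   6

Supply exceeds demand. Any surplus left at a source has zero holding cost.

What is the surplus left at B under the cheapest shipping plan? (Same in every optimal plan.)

An optimal plan:
  A→C3: 80 × 8 = 640
  B→C1: 45 × 2 = 90
  B→C2: 10 × 2 = 20
  C→C3: 20 × 11 = 220
  C→C4: 20 × 6 = 120
Total cost = 1090.
B ships 55 of its 95, leaving 40.

40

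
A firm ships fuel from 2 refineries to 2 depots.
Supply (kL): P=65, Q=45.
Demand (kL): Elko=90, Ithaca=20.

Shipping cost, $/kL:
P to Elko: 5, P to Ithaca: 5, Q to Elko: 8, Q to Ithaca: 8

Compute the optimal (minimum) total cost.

685

An optimal shipping plan:
  P→Elko: 45 kL
  P→Ithaca: 20 kL
  Q→Elko: 45 kL
Total cost = $685.
(Supply check: P ships 65; Q ships 45.)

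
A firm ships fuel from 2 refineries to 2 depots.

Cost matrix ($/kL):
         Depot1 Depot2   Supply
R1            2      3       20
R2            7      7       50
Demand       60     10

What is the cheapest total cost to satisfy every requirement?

Optimal allocation:
  R1->Depot1: 20 × $2 = $40
  R2->Depot1: 40 × $7 = $280
  R2->Depot2: 10 × $7 = $70
Total = 40 + 280 + 70 = $390.

390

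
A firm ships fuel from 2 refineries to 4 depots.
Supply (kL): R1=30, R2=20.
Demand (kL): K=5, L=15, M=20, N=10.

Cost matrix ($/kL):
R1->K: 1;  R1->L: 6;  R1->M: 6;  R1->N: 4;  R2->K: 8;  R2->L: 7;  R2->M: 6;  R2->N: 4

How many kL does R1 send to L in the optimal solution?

15

The minimum-cost plan:
  R1 to K: 5 × $1 = $5
  R1 to L: 15 × $6 = $90
  R1 to M: 10 × $6 = $60
  R2 to M: 10 × $6 = $60
  R2 to N: 10 × $4 = $40
Total cost = $255.
So R1→L carries 15 kL.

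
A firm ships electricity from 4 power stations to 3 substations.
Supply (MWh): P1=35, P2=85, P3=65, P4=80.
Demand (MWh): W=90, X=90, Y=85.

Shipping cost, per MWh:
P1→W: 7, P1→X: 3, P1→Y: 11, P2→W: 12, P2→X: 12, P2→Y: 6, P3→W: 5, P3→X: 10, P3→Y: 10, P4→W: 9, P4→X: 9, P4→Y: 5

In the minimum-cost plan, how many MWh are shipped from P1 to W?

Solving gives:
  P1→X: 35 × 3 = 105
  P2→Y: 85 × 6 = 510
  P3→W: 65 × 5 = 325
  P4→W: 25 × 9 = 225
  P4→X: 55 × 9 = 495
Total cost = 1660.
The route P1→W is not used.

0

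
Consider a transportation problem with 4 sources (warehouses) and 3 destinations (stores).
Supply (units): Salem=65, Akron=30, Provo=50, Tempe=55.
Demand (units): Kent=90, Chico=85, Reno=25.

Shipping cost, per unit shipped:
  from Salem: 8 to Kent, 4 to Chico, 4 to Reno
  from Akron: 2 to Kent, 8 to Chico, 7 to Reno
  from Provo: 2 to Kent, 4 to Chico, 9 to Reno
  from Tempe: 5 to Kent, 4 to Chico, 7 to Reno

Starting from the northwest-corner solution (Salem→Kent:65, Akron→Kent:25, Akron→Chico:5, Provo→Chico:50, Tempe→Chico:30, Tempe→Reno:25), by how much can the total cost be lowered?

455

Current plan cost = 65·8 + 25·2 + 5·8 + 50·4 + 30·4 + 25·7 = 1105.
Optimal plan:
  Salem–Chico: 40 units
  Salem–Reno: 25 units
  Akron–Kent: 30 units
  Provo–Kent: 50 units
  Tempe–Kent: 10 units
  Tempe–Chico: 45 units
Optimal cost = 650.
Saving = 1105 − 650 = 455.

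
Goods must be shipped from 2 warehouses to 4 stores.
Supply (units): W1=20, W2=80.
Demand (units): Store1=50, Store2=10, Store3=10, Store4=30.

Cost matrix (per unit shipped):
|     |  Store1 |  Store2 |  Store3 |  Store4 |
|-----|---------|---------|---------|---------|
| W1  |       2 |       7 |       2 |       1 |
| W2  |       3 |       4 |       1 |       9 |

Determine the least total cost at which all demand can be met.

One minimum-cost allocation:
  W1–Store4: 20 × 1 = 20
  W2–Store1: 50 × 3 = 150
  W2–Store2: 10 × 4 = 40
  W2–Store3: 10 × 1 = 10
  W2–Store4: 10 × 9 = 90
Total = 20 + 150 + 40 + 10 + 90 = 310.
(Supply check: W1 ships 20; W2 ships 80.)

310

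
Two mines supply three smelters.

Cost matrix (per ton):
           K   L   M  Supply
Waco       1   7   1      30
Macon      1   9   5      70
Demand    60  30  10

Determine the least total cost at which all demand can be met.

300

One minimum-cost allocation:
  Waco->L: 20 tons
  Waco->M: 10 tons
  Macon->K: 60 tons
  Macon->L: 10 tons
Total cost = 300.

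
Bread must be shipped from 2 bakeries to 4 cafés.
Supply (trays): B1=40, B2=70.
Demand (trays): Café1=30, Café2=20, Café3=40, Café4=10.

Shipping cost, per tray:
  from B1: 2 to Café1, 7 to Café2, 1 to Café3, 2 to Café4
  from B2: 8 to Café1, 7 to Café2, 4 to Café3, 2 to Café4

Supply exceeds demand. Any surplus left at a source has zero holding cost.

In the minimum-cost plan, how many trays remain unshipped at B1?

0

An optimal plan:
  B1->Café1: 30 trays
  B1->Café3: 10 trays
  B2->Café2: 20 trays
  B2->Café3: 30 trays
  B2->Café4: 10 trays
Total cost = 350.
B1 ships 40 of its 40, leaving 0.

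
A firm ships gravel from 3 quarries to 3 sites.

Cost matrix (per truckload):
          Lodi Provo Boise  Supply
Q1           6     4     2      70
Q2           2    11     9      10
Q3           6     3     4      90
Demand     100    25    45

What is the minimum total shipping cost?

A cheapest plan:
  Q1→Lodi: 25 × 6 = 150
  Q1→Boise: 45 × 2 = 90
  Q2→Lodi: 10 × 2 = 20
  Q3→Lodi: 65 × 6 = 390
  Q3→Provo: 25 × 3 = 75
Total = 150 + 90 + 20 + 390 + 75 = 725.
(Supply check: Q1 ships 70; Q2 ships 10; Q3 ships 90.)

725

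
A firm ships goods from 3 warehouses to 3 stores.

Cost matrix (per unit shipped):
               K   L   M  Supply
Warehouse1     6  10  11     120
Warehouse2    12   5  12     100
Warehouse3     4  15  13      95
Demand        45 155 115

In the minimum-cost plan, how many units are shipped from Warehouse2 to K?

0

Optimal shipments:
  Warehouse1–L: 55 × 10 = 550
  Warehouse1–M: 65 × 11 = 715
  Warehouse2–L: 100 × 5 = 500
  Warehouse3–K: 45 × 4 = 180
  Warehouse3–M: 50 × 13 = 650
Total cost = 2595.
The route Warehouse2→K is not used.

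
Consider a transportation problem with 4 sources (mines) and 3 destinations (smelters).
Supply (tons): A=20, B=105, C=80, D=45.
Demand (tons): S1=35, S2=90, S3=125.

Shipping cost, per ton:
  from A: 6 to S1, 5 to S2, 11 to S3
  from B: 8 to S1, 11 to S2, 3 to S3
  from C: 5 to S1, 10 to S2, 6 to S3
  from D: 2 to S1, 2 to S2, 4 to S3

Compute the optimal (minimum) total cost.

1050

A cheapest plan:
  A→S2: 20 tons
  B→S3: 105 tons
  C→S1: 35 tons
  C→S2: 25 tons
  C→S3: 20 tons
  D→S2: 45 tons
Total cost = 1050.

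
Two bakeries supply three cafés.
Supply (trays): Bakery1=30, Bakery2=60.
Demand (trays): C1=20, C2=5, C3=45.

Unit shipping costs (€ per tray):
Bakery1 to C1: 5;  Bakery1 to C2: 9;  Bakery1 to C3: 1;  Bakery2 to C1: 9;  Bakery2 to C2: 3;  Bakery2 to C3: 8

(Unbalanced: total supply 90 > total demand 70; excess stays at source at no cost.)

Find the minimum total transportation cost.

345

Optimal allocation:
  Bakery1→C3: 30 × €1 = €30
  Bakery2→C1: 20 × €9 = €180
  Bakery2→C2: 5 × €3 = €15
  Bakery2→C3: 15 × €8 = €120
Total = 30 + 180 + 15 + 120 = €345.
(Supply check: Bakery1 ships 30; Bakery2 ships 40.)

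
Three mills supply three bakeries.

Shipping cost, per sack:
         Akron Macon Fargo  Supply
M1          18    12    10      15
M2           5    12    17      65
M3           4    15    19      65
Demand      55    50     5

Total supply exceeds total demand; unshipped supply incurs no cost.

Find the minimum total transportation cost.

One minimum-cost allocation:
  M1–Macon: 10 sacks
  M1–Fargo: 5 sacks
  M2–Macon: 40 sacks
  M3–Akron: 55 sacks
Total cost = 870.

870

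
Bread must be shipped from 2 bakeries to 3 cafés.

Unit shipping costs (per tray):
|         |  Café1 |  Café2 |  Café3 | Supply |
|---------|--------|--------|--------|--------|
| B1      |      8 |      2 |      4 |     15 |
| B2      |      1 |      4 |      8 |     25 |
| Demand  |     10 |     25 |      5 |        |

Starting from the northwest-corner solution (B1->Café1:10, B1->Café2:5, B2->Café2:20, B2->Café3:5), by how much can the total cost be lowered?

Current plan cost = 10·8 + 5·2 + 20·4 + 5·8 = 210.
Optimal plan:
  B1→Café2: 10 × 2 = 20
  B1→Café3: 5 × 4 = 20
  B2→Café1: 10 × 1 = 10
  B2→Café2: 15 × 4 = 60
Optimal cost = 110.
Saving = 210 − 110 = 100.

100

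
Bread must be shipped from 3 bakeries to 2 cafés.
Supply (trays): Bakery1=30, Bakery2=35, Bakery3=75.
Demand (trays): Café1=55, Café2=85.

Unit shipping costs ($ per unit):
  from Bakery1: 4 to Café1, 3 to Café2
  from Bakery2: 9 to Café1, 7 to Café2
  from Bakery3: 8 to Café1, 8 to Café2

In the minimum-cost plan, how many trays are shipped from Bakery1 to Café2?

Optimal shipments:
  Bakery1→Café2: 30 × $3 = $90
  Bakery2→Café2: 35 × $7 = $245
  Bakery3→Café1: 55 × $8 = $440
  Bakery3→Café2: 20 × $8 = $160
Total cost = $935.
So Bakery1→Café2 carries 30 trays.

30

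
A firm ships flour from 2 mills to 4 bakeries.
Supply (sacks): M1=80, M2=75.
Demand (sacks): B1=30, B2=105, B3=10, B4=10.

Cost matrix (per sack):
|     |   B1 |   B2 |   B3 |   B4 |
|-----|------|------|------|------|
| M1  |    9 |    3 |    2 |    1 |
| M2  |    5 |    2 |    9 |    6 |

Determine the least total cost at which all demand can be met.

An optimal shipping plan:
  M1 to B2: 60 × 3 = 180
  M1 to B3: 10 × 2 = 20
  M1 to B4: 10 × 1 = 10
  M2 to B1: 30 × 5 = 150
  M2 to B2: 45 × 2 = 90
Total = 180 + 20 + 10 + 150 + 90 = 450.
(Supply check: M1 ships 80; M2 ships 75.)

450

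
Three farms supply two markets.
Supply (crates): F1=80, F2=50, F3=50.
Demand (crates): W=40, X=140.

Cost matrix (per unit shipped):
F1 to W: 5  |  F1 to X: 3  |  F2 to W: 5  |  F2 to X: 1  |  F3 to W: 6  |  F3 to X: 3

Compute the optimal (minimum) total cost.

An optimal shipping plan:
  F1→W: 40 × 5 = 200
  F1→X: 40 × 3 = 120
  F2→X: 50 × 1 = 50
  F3→X: 50 × 3 = 150
Total = 200 + 120 + 50 + 150 = 520.

520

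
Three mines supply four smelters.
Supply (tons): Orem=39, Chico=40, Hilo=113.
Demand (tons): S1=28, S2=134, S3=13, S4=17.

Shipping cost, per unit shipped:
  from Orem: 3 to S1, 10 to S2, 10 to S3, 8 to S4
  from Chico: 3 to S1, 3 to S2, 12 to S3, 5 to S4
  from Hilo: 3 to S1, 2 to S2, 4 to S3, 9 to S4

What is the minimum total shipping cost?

A cheapest plan:
  Orem→S1: 28 × 3 = 84
  Orem→S4: 11 × 8 = 88
  Chico→S2: 34 × 3 = 102
  Chico→S4: 6 × 5 = 30
  Hilo→S2: 100 × 2 = 200
  Hilo→S3: 13 × 4 = 52
Total = 84 + 88 + 102 + 30 + 200 + 52 = 556.

556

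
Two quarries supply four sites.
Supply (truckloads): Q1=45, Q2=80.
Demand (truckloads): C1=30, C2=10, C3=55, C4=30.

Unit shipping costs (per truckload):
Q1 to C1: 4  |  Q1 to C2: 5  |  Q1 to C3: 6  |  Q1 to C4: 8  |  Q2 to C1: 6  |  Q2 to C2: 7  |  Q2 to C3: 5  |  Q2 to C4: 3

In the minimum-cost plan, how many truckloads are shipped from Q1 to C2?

10

Optimal shipments:
  Q1–C1: 30 × 4 = 120
  Q1–C2: 10 × 5 = 50
  Q1–C3: 5 × 6 = 30
  Q2–C3: 50 × 5 = 250
  Q2–C4: 30 × 3 = 90
Total cost = 540.
So Q1→C2 carries 10 truckloads.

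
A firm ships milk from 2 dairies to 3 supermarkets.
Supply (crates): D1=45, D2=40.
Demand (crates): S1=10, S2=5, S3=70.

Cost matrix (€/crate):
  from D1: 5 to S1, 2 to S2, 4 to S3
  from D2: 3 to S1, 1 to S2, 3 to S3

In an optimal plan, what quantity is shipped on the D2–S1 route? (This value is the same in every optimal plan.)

10

The minimum-cost plan:
  D1→S2: 5 crates
  D1→S3: 40 crates
  D2→S1: 10 crates
  D2→S3: 30 crates
Total cost = €290.
So D2→S1 carries 10 crates.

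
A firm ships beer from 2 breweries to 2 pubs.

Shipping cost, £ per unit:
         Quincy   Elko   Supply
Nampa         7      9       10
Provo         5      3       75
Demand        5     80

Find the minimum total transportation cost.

Optimal allocation:
  Nampa→Quincy: 5 × £7 = £35
  Nampa→Elko: 5 × £9 = £45
  Provo→Elko: 75 × £3 = £225
Total = 35 + 45 + 225 = £305.
(Supply check: Nampa ships 10; Provo ships 75.)

305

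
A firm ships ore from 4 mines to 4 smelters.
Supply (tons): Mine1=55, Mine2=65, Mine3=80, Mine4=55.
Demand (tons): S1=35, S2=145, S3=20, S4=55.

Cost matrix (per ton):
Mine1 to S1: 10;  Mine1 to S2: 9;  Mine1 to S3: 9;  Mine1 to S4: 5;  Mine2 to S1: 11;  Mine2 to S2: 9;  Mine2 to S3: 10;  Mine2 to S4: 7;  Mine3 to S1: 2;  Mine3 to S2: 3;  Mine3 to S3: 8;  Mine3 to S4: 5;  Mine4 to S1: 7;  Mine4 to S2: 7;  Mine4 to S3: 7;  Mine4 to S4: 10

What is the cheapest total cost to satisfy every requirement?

An optimal shipping plan:
  Mine1→S4: 55 × 5 = 275
  Mine2→S2: 65 × 9 = 585
  Mine3→S1: 35 × 2 = 70
  Mine3→S2: 45 × 3 = 135
  Mine4→S2: 35 × 7 = 245
  Mine4→S3: 20 × 7 = 140
Total = 275 + 585 + 70 + 135 + 245 + 140 = 1450.
(Supply check: Mine1 ships 55; Mine2 ships 65; Mine3 ships 80; Mine4 ships 55.)

1450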